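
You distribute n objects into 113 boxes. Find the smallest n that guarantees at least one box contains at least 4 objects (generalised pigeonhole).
n = (4 − 1)·113 + 1 = 340

By the generalised pigeonhole principle, to guarantee some box contains ≥ r objects we need more than (r − 1) · k objects total. Threshold: n = (r − 1) · k + 1. With r = 4 and k = 113: n = 3 · 113 + 1 = 339 + 1 = 340. For n = 339 = 3 · 113, we can put exactly 3 objects in every box, avoiding 4 in any single one — so 340 is tight.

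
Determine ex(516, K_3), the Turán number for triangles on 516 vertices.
ex(516, K_3) = ⌊516^2/4⌋ = 66564

Mantel (1907): a triangle-free graph on n vertices has at most ⌊n^2/4⌋ edges, with equality for the complete bipartite graph K_{⌊n/2⌋, ⌈n/2⌉}. For n = 516: ⌊516^2/4⌋ = ⌊266256/4⌋ = 66564. The extremal graph is K_{258, 258}, which has 258·258 = 66564 edges.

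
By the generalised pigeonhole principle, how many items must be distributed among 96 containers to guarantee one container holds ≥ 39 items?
n = (39 − 1)·96 + 1 = 3649

By the generalised pigeonhole principle, to guarantee some box contains ≥ r objects we need more than (r − 1) · k objects total. Threshold: n = (r − 1) · k + 1. With r = 39 and k = 96: n = 38 · 96 + 1 = 3648 + 1 = 3649. For n = 3648 = 38 · 96, we can put exactly 38 objects in every box, avoiding 39 in any single one — so 3649 is tight.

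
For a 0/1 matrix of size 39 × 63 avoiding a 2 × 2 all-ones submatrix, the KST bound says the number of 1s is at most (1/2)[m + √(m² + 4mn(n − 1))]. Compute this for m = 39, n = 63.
z(39, 63; 2, 2) ≤ (1/2)[39 + √(39² + 4·39·63·62)] = (1/2)[39 + √610857] = 410.2867

Kővári–Sós–Turán: let r_1, ..., r_39 be the row sums and z = Σ r_i the total number of 1s. Each pair of columns can share at most one row with both entries 1 (else a 2×2 all-ones block appears), so Σ_i C(r_i, 2) ≤ C(63, 2) = 1953. By convexity Σ_i C(r_i, 2) ≥ 39·C(z/39, 2) = z(z − 39)/(2·39), giving z² − 39z − 39·63·62 ≤ 0 and hence z ≤ (1/2)[39 + √(1521 + 4·152334)] = (1/2)[39 + √610857] ≈ (1/2)(39 + 781.5734) = 410.2867.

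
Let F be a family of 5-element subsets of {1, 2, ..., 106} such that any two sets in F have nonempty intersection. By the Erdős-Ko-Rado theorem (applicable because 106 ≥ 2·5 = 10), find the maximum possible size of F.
max |F| = C(105, 4) = 4780230

Erdős-Ko-Rado (1961): when n ≥ 2k, max |F| = C(n−1, k−1). The bound is attained by the star {A : i ∈ A} for any fixed i ∈ [n]. Here C(106−1, 5−1) = C(105, 4) = 4780230.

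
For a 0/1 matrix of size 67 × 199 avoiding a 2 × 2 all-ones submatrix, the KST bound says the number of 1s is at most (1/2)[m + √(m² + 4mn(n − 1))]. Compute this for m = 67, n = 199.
z(67, 199; 2, 2) ≤ (1/2)[67 + √(67² + 4·67·199·198)] = (1/2)[67 + √10564225] = 1658.6327

Kővári–Sós–Turán: let r_1, ..., r_67 be the row sums and z = Σ r_i the total number of 1s. Each pair of columns can share at most one row with both entries 1 (else a 2×2 all-ones block appears), so Σ_i C(r_i, 2) ≤ C(199, 2) = 19701. By convexity Σ_i C(r_i, 2) ≥ 67·C(z/67, 2) = z(z − 67)/(2·67), giving z² − 67z − 67·199·198 ≤ 0 and hence z ≤ (1/2)[67 + √(4489 + 4·2639934)] = (1/2)[67 + √10564225] ≈ (1/2)(67 + 3250.2654) = 1658.6327.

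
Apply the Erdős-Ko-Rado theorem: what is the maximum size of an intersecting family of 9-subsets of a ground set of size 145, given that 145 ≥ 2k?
max |F| = C(144, 8) = 3762079360182

The Erdős-Ko-Rado theorem states: for n ≥ 2k, an intersecting family of k-subsets of an n-element set has size at most C(n − 1, k − 1), with equality for 'star' families {A ⊆ [n] : |A| = k, i ∈ A} (fix an element i). For n = 145, k = 9: C(144, 8) = 3762079360182.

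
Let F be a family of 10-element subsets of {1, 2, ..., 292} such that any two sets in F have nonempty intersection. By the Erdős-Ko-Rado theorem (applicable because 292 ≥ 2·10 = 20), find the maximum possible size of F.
max |F| = C(291, 9) = 36392831777527940

Erdős-Ko-Rado (1961): when n ≥ 2k, max |F| = C(n−1, k−1). The bound is attained by the star {A : i ∈ A} for any fixed i ∈ [n]. Here C(292−1, 10−1) = C(291, 9) = 36392831777527940.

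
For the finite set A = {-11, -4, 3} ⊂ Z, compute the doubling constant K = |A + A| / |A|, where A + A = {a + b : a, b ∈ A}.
K = |A + A| / |A| = 5/3

Enumerate A + A = {a + b : a, b ∈ A}. With |A| = 3, there are |A|^2 = 9 ordered sum pairs; collecting distinct values, A + A = {-22, -15, -8, -1, 6}, so |A + A| = 5. Thus K = 5/3. Here |A + A| = 2|A| − 1 = 5, the minimum possible — so K = 5/3 is minimal, which holds iff A is an arithmetic progression.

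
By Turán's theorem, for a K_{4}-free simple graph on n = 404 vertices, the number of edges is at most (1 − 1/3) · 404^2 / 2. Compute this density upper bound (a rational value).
Turán density bound = (2/3) · 404^2/2 = 163216/3 ≈ 54405.3333

Turán's theorem: ex(n, K_{r+1}) is achieved by the complete r-partite Turán graph T(n, r) with parts as balanced as possible, and is at most (1 − 1/r) · n^2/2. For r = 3, n = 404: the density bound is (2/3) · 163216/2 = 163216/3 ≈ 54405.3333. The integer-valued extremum is e(T(404, 3)) = 54405, which is strictly less than the density bound 163216/3 since 3 ∤ 404 (the parts of T(404, 3) cannot all be equal).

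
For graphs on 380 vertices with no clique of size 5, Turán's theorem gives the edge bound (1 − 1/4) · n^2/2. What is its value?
Turán density bound = (3/4) · 380^2/2 = 54150

Turán's theorem: ex(n, K_{r+1}) is achieved by the complete r-partite Turán graph T(n, r) with parts as balanced as possible, and is at most (1 − 1/r) · n^2/2. For r = 4, n = 380: the density bound is (3/4) · 144400/2 = 54150. Since 4 ∣ 380, the Turán graph T(380, 4) has parts of equal size 95, and its edge count e(T(380, 4)) = 54150 attains the density bound exactly.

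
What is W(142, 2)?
W(142, 2) = 142 + 1 = 143

A 2-term AP is any pair of integers, so a monochromatic 2-AP exists iff some colour is used at least twice. With 142 colours, the colouring i ↦ i on {1, ..., 142} uses each colour once, avoiding any monochromatic pair, so W(142, 2) > 142. For {1, ..., 143}, pigeonhole forces two integers of the same colour, which form a monochromatic 2-AP. Hence W(142, 2) = 143.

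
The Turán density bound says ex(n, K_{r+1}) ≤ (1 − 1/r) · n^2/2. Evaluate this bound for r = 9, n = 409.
Turán density bound = (8/9) · 409^2/2 = 669124/9 ≈ 74347.1111

Turán's theorem: ex(n, K_{r+1}) is achieved by the complete r-partite Turán graph T(n, r) with parts as balanced as possible, and is at most (1 − 1/r) · n^2/2. For r = 9, n = 409: the density bound is (8/9) · 167281/2 = 669124/9 ≈ 74347.1111. The integer-valued extremum is e(T(409, 9)) = 74346, which is strictly less than the density bound 669124/9 since 9 ∤ 409 (the parts of T(409, 9) cannot all be equal).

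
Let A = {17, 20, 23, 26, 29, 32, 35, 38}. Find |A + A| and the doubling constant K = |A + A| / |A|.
K = |A + A| / |A| = 15/8

Enumerate A + A = {a + b : a, b ∈ A}. With |A| = 8, there are |A|^2 = 64 ordered sum pairs; collecting distinct values, A + A = {34, 37, 40, 43, 46, 49, 52, 55, 58, 61, 64, 67, 70, 73, 76}, so |A + A| = 15. Thus K = 15/8. Here |A + A| = 2|A| − 1 = 15, the minimum possible — so K = 15/8 is minimal, which holds iff A is an arithmetic progression.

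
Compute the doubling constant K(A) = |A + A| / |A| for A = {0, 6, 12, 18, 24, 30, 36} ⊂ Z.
K = |A + A| / |A| = 13/7

Enumerate A + A = {a + b : a, b ∈ A}. With |A| = 7, there are |A|^2 = 49 ordered sum pairs; collecting distinct values, A + A = {0, 6, 12, 18, 24, 30, 36, 42, 48, 54, 60, 66, 72}, so |A + A| = 13. Thus K = 13/7. Here |A + A| = 2|A| − 1 = 13, the minimum possible — so K = 13/7 is minimal, which holds iff A is an arithmetic progression.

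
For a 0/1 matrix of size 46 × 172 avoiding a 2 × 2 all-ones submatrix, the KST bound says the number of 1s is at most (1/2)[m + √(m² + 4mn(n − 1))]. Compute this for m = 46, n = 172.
z(46, 172; 2, 2) ≤ (1/2)[46 + √(46² + 4·46·172·171)] = (1/2)[46 + √5413924] = 1186.392

Kővári–Sós–Turán: let r_1, ..., r_46 be the row sums and z = Σ r_i the total number of 1s. Each pair of columns can share at most one row with both entries 1 (else a 2×2 all-ones block appears), so Σ_i C(r_i, 2) ≤ C(172, 2) = 14706. By convexity Σ_i C(r_i, 2) ≥ 46·C(z/46, 2) = z(z − 46)/(2·46), giving z² − 46z − 46·172·171 ≤ 0 and hence z ≤ (1/2)[46 + √(2116 + 4·1352952)] = (1/2)[46 + √5413924] ≈ (1/2)(46 + 2326.784) = 1186.392.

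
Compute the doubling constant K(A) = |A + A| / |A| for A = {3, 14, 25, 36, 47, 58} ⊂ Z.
K = |A + A| / |A| = 11/6

Enumerate A + A = {a + b : a, b ∈ A}. With |A| = 6, there are |A|^2 = 36 ordered sum pairs; collecting distinct values, A + A = {6, 17, 28, 39, 50, 61, 72, 83, 94, 105, 116}, so |A + A| = 11. Thus K = 11/6. Here |A + A| = 2|A| − 1 = 11, the minimum possible — so K = 11/6 is minimal, which holds iff A is an arithmetic progression.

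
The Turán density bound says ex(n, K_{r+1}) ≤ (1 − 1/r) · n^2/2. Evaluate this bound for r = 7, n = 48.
Turán density bound = (6/7) · 48^2/2 = 6912/7 ≈ 987.4286

Turán's theorem: ex(n, K_{r+1}) is achieved by the complete r-partite Turán graph T(n, r) with parts as balanced as possible, and is at most (1 − 1/r) · n^2/2. For r = 7, n = 48: the density bound is (6/7) · 2304/2 = 6912/7 ≈ 987.4286. The integer-valued extremum is e(T(48, 7)) = 987, which is strictly less than the density bound 6912/7 since 7 ∤ 48 (the parts of T(48, 7) cannot all be equal).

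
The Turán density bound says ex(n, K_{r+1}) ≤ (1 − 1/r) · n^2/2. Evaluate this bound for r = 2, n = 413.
Turán density bound = (1/2) · 413^2/2 = 170569/4 ≈ 42642.25

Turán's theorem: ex(n, K_{r+1}) is achieved by the complete r-partite Turán graph T(n, r) with parts as balanced as possible, and is at most (1 − 1/r) · n^2/2. For r = 2, n = 413: the density bound is (1/2) · 170569/2 = 170569/4 ≈ 42642.25. The integer-valued extremum is e(T(413, 2)) = 42642, which is strictly less than the density bound 170569/4 since 2 ∤ 413 (the parts of T(413, 2) cannot all be equal).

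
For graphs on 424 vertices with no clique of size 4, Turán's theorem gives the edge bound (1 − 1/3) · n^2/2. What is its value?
Turán density bound = (2/3) · 424^2/2 = 179776/3 ≈ 59925.3333

Turán's theorem: ex(n, K_{r+1}) is achieved by the complete r-partite Turán graph T(n, r) with parts as balanced as possible, and is at most (1 − 1/r) · n^2/2. For r = 3, n = 424: the density bound is (2/3) · 179776/2 = 179776/3 ≈ 59925.3333. The integer-valued extremum is e(T(424, 3)) = 59925, which is strictly less than the density bound 179776/3 since 3 ∤ 424 (the parts of T(424, 3) cannot all be equal).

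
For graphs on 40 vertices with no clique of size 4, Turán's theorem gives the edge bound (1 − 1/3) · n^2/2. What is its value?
Turán density bound = (2/3) · 40^2/2 = 1600/3 ≈ 533.3333

Turán's theorem: ex(n, K_{r+1}) is achieved by the complete r-partite Turán graph T(n, r) with parts as balanced as possible, and is at most (1 − 1/r) · n^2/2. For r = 3, n = 40: the density bound is (2/3) · 1600/2 = 1600/3 ≈ 533.3333. The integer-valued extremum is e(T(40, 3)) = 533, which is strictly less than the density bound 1600/3 since 3 ∤ 40 (the parts of T(40, 3) cannot all be equal).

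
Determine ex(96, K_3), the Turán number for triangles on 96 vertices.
ex(96, K_3) = ⌊96^2/4⌋ = 2304

Mantel (1907): a triangle-free graph on n vertices has at most ⌊n^2/4⌋ edges, with equality for the complete bipartite graph K_{⌊n/2⌋, ⌈n/2⌉}. For n = 96: ⌊96^2/4⌋ = ⌊9216/4⌋ = 2304. The extremal graph is K_{48, 48}, which has 48·48 = 2304 edges.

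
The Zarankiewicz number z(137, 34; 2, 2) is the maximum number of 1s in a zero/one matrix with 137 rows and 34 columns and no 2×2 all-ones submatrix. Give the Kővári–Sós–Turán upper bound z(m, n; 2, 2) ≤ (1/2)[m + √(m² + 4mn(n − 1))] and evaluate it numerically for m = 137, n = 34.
z(137, 34; 2, 2) ≤ (1/2)[137 + √(137² + 4·137·34·33)] = (1/2)[137 + √633625] = 466.5028

Kővári–Sós–Turán: let r_1, ..., r_137 be the row sums and z = Σ r_i the total number of 1s. Each pair of columns can share at most one row with both entries 1 (else a 2×2 all-ones block appears), so Σ_i C(r_i, 2) ≤ C(34, 2) = 561. By convexity Σ_i C(r_i, 2) ≥ 137·C(z/137, 2) = z(z − 137)/(2·137), giving z² − 137z − 137·34·33 ≤ 0 and hence z ≤ (1/2)[137 + √(18769 + 4·153714)] = (1/2)[137 + √633625] ≈ (1/2)(137 + 796.0057) = 466.5028.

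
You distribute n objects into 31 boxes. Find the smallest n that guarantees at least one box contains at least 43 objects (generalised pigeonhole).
n = (43 − 1)·31 + 1 = 1303

By the generalised pigeonhole principle, to guarantee some box contains ≥ r objects we need more than (r − 1) · k objects total. Threshold: n = (r − 1) · k + 1. With r = 43 and k = 31: n = 42 · 31 + 1 = 1302 + 1 = 1303. For n = 1302 = 42 · 31, we can put exactly 42 objects in every box, avoiding 43 in any single one — so 1303 is tight.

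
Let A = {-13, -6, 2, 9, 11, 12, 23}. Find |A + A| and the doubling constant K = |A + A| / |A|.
K = |A + A| / |A| = 27/7

Enumerate A + A = {a + b : a, b ∈ A}. With |A| = 7, there are |A|^2 = 49 ordered sum pairs; collecting distinct values, A + A = {-26, -19, -12, -11, -4, -2, -1, 3, 4, 5, 6, 10, 11, 13, 14, 17, 18, 20, 21, 22, 23, 24, 25, 32, 34, 35, 46}, so |A + A| = 27. Thus K = 27/7. For comparison, the minimum possible |A + A| over all 7-element sets is 2·7 − 1 = 13 (so min K = 13/7), attained only by arithmetic progressions.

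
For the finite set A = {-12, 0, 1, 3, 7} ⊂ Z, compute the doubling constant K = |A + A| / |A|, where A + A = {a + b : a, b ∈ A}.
K = |A + A| / |A| = 15/5 = 3

Enumerate A + A = {a + b : a, b ∈ A}. With |A| = 5, there are |A|^2 = 25 ordered sum pairs; collecting distinct values, A + A = {-24, -12, -11, -9, -5, 0, 1, 2, 3, 4, 6, 7, 8, 10, 14}, so |A + A| = 15. Thus K = 15/5 = 3. For comparison, the minimum possible |A + A| over all 5-element sets is 2·5 − 1 = 9 (so min K = 9/5), attained only by arithmetic progressions.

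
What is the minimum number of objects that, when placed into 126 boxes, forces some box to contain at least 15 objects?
n = (15 − 1)·126 + 1 = 1765

By the generalised pigeonhole principle, to guarantee some box contains ≥ r objects we need more than (r − 1) · k objects total. Threshold: n = (r − 1) · k + 1. With r = 15 and k = 126: n = 14 · 126 + 1 = 1764 + 1 = 1765. For n = 1764 = 14 · 126, we can put exactly 14 objects in every box, avoiding 15 in any single one — so 1765 is tight.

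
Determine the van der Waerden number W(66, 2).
W(66, 2) = 66 + 1 = 67

A 2-term AP is any pair of integers, so a monochromatic 2-AP exists iff some colour is used at least twice. With 66 colours, the colouring i ↦ i on {1, ..., 66} uses each colour once, avoiding any monochromatic pair, so W(66, 2) > 66. For {1, ..., 67}, pigeonhole forces two integers of the same colour, which form a monochromatic 2-AP. Hence W(66, 2) = 67.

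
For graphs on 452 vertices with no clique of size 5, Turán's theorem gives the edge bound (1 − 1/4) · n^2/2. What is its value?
Turán density bound = (3/4) · 452^2/2 = 76614

Turán's theorem: ex(n, K_{r+1}) is achieved by the complete r-partite Turán graph T(n, r) with parts as balanced as possible, and is at most (1 − 1/r) · n^2/2. For r = 4, n = 452: the density bound is (3/4) · 204304/2 = 76614. Since 4 ∣ 452, the Turán graph T(452, 4) has parts of equal size 113, and its edge count e(T(452, 4)) = 76614 attains the density bound exactly.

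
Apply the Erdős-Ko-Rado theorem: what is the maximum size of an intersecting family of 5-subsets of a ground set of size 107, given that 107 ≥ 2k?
max |F| = C(106, 4) = 4967690

Erdős-Ko-Rado (1961): when n ≥ 2k, max |F| = C(n−1, k−1). The bound is attained by the star {A : i ∈ A} for any fixed i ∈ [n]. Here C(107−1, 5−1) = C(106, 4) = 4967690.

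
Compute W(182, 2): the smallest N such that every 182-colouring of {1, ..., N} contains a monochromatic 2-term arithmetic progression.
W(182, 2) = 182 + 1 = 183

A 2-term AP is any pair of integers, so a monochromatic 2-AP exists iff some colour is used at least twice. With 182 colours, the colouring i ↦ i on {1, ..., 182} uses each colour once, avoiding any monochromatic pair, so W(182, 2) > 182. For {1, ..., 183}, pigeonhole forces two integers of the same colour, which form a monochromatic 2-AP. Hence W(182, 2) = 183.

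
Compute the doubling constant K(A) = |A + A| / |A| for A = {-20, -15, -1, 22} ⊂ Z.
K = |A + A| / |A| = 10/4 = 5/2

Enumerate A + A = {a + b : a, b ∈ A}. With |A| = 4, there are |A|^2 = 16 ordered sum pairs; collecting distinct values, A + A = {-40, -35, -30, -21, -16, -2, 2, 7, 21, 44}, so |A + A| = 10. Thus K = 10/4 = 5/2. For comparison, the minimum possible |A + A| over all 4-element sets is 2·4 − 1 = 7 (so min K = 7/4), attained only by arithmetic progressions.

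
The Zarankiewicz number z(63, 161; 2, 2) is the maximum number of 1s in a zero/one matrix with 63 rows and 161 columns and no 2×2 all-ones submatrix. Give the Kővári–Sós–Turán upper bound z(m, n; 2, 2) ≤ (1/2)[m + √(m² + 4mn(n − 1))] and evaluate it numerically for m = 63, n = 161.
z(63, 161; 2, 2) ≤ (1/2)[63 + √(63² + 4·63·161·160)] = (1/2)[63 + √6495489] = 1305.8125

Kővári–Sós–Turán: let r_1, ..., r_63 be the row sums and z = Σ r_i the total number of 1s. Each pair of columns can share at most one row with both entries 1 (else a 2×2 all-ones block appears), so Σ_i C(r_i, 2) ≤ C(161, 2) = 12880. By convexity Σ_i C(r_i, 2) ≥ 63·C(z/63, 2) = z(z − 63)/(2·63), giving z² − 63z − 63·161·160 ≤ 0 and hence z ≤ (1/2)[63 + √(3969 + 4·1622880)] = (1/2)[63 + √6495489] ≈ (1/2)(63 + 2548.6249) = 1305.8125.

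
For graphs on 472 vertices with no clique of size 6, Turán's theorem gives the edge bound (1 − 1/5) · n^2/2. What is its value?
Turán density bound = (4/5) · 472^2/2 = 445568/5 ≈ 89113.6

Turán's theorem: ex(n, K_{r+1}) is achieved by the complete r-partite Turán graph T(n, r) with parts as balanced as possible, and is at most (1 − 1/r) · n^2/2. For r = 5, n = 472: the density bound is (4/5) · 222784/2 = 445568/5 ≈ 89113.6. The integer-valued extremum is e(T(472, 5)) = 89113, which is strictly less than the density bound 445568/5 since 5 ∤ 472 (the parts of T(472, 5) cannot all be equal).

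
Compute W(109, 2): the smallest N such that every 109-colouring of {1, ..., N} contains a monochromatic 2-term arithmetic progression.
W(109, 2) = 109 + 1 = 110

A 2-term AP is any pair of integers, so a monochromatic 2-AP exists iff some colour is used at least twice. With 109 colours, the colouring i ↦ i on {1, ..., 109} uses each colour once, avoiding any monochromatic pair, so W(109, 2) > 109. For {1, ..., 110}, pigeonhole forces two integers of the same colour, which form a monochromatic 2-AP. Hence W(109, 2) = 110.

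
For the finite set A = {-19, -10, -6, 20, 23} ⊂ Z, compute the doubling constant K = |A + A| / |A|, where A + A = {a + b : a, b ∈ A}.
K = |A + A| / |A| = 15/5 = 3

Enumerate A + A = {a + b : a, b ∈ A}. With |A| = 5, there are |A|^2 = 25 ordered sum pairs; collecting distinct values, A + A = {-38, -29, -25, -20, -16, -12, 1, 4, 10, 13, 14, 17, 40, 43, 46}, so |A + A| = 15. Thus K = 15/5 = 3. For comparison, the minimum possible |A + A| over all 5-element sets is 2·5 − 1 = 9 (so min K = 9/5), attained only by arithmetic progressions.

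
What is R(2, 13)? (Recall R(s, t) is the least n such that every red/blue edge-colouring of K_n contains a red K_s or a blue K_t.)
R(2, 13) = 13

R(2, k) = k for all k ≥ 2: in a 2-colouring of K_k, either some edge is red (a red K_2) or all edges are blue (a blue K_k). And K_{12} coloured all-blue has no blue K_13, so R(2, 13) > 12. Hence R(2, 13) = 13.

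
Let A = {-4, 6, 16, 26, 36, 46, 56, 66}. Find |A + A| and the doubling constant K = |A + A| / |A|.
K = |A + A| / |A| = 15/8

Enumerate A + A = {a + b : a, b ∈ A}. With |A| = 8, there are |A|^2 = 64 ordered sum pairs; collecting distinct values, A + A = {-8, 2, 12, 22, 32, 42, 52, 62, 72, 82, 92, 102, 112, 122, 132}, so |A + A| = 15. Thus K = 15/8. Here |A + A| = 2|A| − 1 = 15, the minimum possible — so K = 15/8 is minimal, which holds iff A is an arithmetic progression.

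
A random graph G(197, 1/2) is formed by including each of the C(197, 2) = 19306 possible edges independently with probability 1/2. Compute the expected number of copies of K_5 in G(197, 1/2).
E[# K_5] = C(197, 5) · (1/2)^C(5, 2) = 2349279569 / 2^10 ≈ 2294218.329102

For each 5-subset S of vertices (there are C(197, 5) = 2349279569 such S), let X_S = 1 if S induces a K_5 (all C(5, 2) = 10 edges present). Then P(X_S = 1) = (1/2)^10 = 1/1024. By linearity of expectation, E[# K_5] = C(197, 5) · (1/2)^10 = 2349279569 / 1024 ≈ 2294218.329102.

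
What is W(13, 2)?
W(13, 2) = 13 + 1 = 14

A 2-term AP is any pair of integers, so a monochromatic 2-AP exists iff some colour is used at least twice. With 13 colours, the colouring i ↦ i on {1, ..., 13} uses each colour once, avoiding any monochromatic pair, so W(13, 2) > 13. For {1, ..., 14}, pigeonhole forces two integers of the same colour, which form a monochromatic 2-AP. Hence W(13, 2) = 14.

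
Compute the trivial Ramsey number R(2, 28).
R(2, 28) = 28

R(2, k) = k for all k ≥ 2: in a 2-colouring of K_k, either some edge is red (a red K_2) or all edges are blue (a blue K_k). And K_{27} coloured all-blue has no blue K_28, so R(2, 28) > 27. Hence R(2, 28) = 28.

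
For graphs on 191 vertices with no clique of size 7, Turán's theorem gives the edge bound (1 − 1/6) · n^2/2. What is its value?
Turán density bound = (5/6) · 191^2/2 = 182405/12 ≈ 15200.4167

Turán's theorem: ex(n, K_{r+1}) is achieved by the complete r-partite Turán graph T(n, r) with parts as balanced as possible, and is at most (1 − 1/r) · n^2/2. For r = 6, n = 191: the density bound is (5/6) · 36481/2 = 182405/12 ≈ 15200.4167. The integer-valued extremum is e(T(191, 6)) = 15200, which is strictly less than the density bound 182405/12 since 6 ∤ 191 (the parts of T(191, 6) cannot all be equal).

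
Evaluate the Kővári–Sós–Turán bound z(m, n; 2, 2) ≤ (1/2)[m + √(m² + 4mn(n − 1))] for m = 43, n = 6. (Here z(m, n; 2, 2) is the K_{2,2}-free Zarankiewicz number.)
z(43, 6; 2, 2) ≤ (1/2)[43 + √(43² + 4·43·6·5)] = (1/2)[43 + √7009] = 63.3599

Kővári–Sós–Turán: let r_1, ..., r_43 be the row sums and z = Σ r_i the total number of 1s. Each pair of columns can share at most one row with both entries 1 (else a 2×2 all-ones block appears), so Σ_i C(r_i, 2) ≤ C(6, 2) = 15. By convexity Σ_i C(r_i, 2) ≥ 43·C(z/43, 2) = z(z − 43)/(2·43), giving z² − 43z − 43·6·5 ≤ 0 and hence z ≤ (1/2)[43 + √(1849 + 4·1290)] = (1/2)[43 + √7009] ≈ (1/2)(43 + 83.7198) = 63.3599.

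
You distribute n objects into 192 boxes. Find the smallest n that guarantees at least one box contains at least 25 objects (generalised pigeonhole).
n = (25 − 1)·192 + 1 = 4609

By the generalised pigeonhole principle, to guarantee some box contains ≥ r objects we need more than (r − 1) · k objects total. Threshold: n = (r − 1) · k + 1. With r = 25 and k = 192: n = 24 · 192 + 1 = 4608 + 1 = 4609. For n = 4608 = 24 · 192, we can put exactly 24 objects in every box, avoiding 25 in any single one — so 4609 is tight.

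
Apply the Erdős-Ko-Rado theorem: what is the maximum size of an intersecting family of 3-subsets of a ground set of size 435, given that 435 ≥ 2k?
max |F| = C(434, 2) = 93961

The Erdős-Ko-Rado theorem states: for n ≥ 2k, an intersecting family of k-subsets of an n-element set has size at most C(n − 1, k − 1), with equality for 'star' families {A ⊆ [n] : |A| = k, i ∈ A} (fix an element i). For n = 435, k = 3: C(434, 2) = 93961.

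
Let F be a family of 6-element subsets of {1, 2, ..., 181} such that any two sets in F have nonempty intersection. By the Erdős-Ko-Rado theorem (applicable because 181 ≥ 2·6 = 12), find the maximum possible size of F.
max |F| = C(180, 5) = 1488847536

The Erdős-Ko-Rado theorem states: for n ≥ 2k, an intersecting family of k-subsets of an n-element set has size at most C(n − 1, k − 1), with equality for 'star' families {A ⊆ [n] : |A| = k, i ∈ A} (fix an element i). For n = 181, k = 6: C(180, 5) = 1488847536.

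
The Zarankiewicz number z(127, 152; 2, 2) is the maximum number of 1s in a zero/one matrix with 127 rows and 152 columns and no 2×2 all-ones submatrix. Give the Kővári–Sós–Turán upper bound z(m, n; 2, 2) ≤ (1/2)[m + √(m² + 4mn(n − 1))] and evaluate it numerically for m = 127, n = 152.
z(127, 152; 2, 2) ≤ (1/2)[127 + √(127² + 4·127·152·151)] = (1/2)[127 + √11675745] = 1771.9895

Kővári–Sós–Turán: let r_1, ..., r_127 be the row sums and z = Σ r_i the total number of 1s. Each pair of columns can share at most one row with both entries 1 (else a 2×2 all-ones block appears), so Σ_i C(r_i, 2) ≤ C(152, 2) = 11476. By convexity Σ_i C(r_i, 2) ≥ 127·C(z/127, 2) = z(z − 127)/(2·127), giving z² − 127z − 127·152·151 ≤ 0 and hence z ≤ (1/2)[127 + √(16129 + 4·2914904)] = (1/2)[127 + √11675745] ≈ (1/2)(127 + 3416.9789) = 1771.9895.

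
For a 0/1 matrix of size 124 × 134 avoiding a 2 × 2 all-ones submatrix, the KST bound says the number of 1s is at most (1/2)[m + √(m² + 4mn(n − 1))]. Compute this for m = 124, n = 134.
z(124, 134; 2, 2) ≤ (1/2)[124 + √(124² + 4·124·134·133)] = (1/2)[124 + √8855088] = 1549.875

Kővári–Sós–Turán: let r_1, ..., r_124 be the row sums and z = Σ r_i the total number of 1s. Each pair of columns can share at most one row with both entries 1 (else a 2×2 all-ones block appears), so Σ_i C(r_i, 2) ≤ C(134, 2) = 8911. By convexity Σ_i C(r_i, 2) ≥ 124·C(z/124, 2) = z(z − 124)/(2·124), giving z² − 124z − 124·134·133 ≤ 0 and hence z ≤ (1/2)[124 + √(15376 + 4·2209928)] = (1/2)[124 + √8855088] ≈ (1/2)(124 + 2975.75) = 1549.875.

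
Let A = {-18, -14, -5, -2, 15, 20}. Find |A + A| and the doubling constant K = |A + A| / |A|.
K = |A + A| / |A| = 21/6 = 7/2

Enumerate A + A = {a + b : a, b ∈ A}. With |A| = 6, there are |A|^2 = 36 ordered sum pairs; collecting distinct values, A + A = {-36, -32, -28, -23, -20, -19, -16, -10, -7, -4, -3, 1, 2, 6, 10, 13, 15, 18, 30, 35, 40}, so |A + A| = 21. Thus K = 21/6 = 7/2. For comparison, the minimum possible |A + A| over all 6-element sets is 2·6 − 1 = 11 (so min K = 11/6), attained only by arithmetic progressions.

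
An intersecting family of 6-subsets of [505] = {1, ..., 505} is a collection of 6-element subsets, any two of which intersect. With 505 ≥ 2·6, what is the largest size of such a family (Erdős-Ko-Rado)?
max |F| = C(504, 5) = 265661562600

Erdős-Ko-Rado (1961): when n ≥ 2k, max |F| = C(n−1, k−1). The bound is attained by the star {A : i ∈ A} for any fixed i ∈ [n]. Here C(505−1, 6−1) = C(504, 5) = 265661562600.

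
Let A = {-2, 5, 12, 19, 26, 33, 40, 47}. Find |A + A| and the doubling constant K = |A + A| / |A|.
K = |A + A| / |A| = 15/8

Enumerate A + A = {a + b : a, b ∈ A}. With |A| = 8, there are |A|^2 = 64 ordered sum pairs; collecting distinct values, A + A = {-4, 3, 10, 17, 24, 31, 38, 45, 52, 59, 66, 73, 80, 87, 94}, so |A + A| = 15. Thus K = 15/8. Here |A + A| = 2|A| − 1 = 15, the minimum possible — so K = 15/8 is minimal, which holds iff A is an arithmetic progression.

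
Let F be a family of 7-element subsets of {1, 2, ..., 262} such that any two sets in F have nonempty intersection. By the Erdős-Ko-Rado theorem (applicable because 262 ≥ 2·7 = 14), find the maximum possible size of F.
max |F| = C(261, 6) = 414356272512

The Erdős-Ko-Rado theorem states: for n ≥ 2k, an intersecting family of k-subsets of an n-element set has size at most C(n − 1, k − 1), with equality for 'star' families {A ⊆ [n] : |A| = k, i ∈ A} (fix an element i). For n = 262, k = 7: C(261, 6) = 414356272512.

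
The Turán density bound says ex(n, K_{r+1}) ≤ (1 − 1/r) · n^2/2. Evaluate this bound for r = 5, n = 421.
Turán density bound = (4/5) · 421^2/2 = 354482/5 ≈ 70896.4

Turán's theorem: ex(n, K_{r+1}) is achieved by the complete r-partite Turán graph T(n, r) with parts as balanced as possible, and is at most (1 − 1/r) · n^2/2. For r = 5, n = 421: the density bound is (4/5) · 177241/2 = 354482/5 ≈ 70896.4. The integer-valued extremum is e(T(421, 5)) = 70896, which is strictly less than the density bound 354482/5 since 5 ∤ 421 (the parts of T(421, 5) cannot all be equal).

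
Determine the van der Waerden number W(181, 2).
W(181, 2) = 181 + 1 = 182

A 2-term AP is any pair of integers, so a monochromatic 2-AP exists iff some colour is used at least twice. With 181 colours, the colouring i ↦ i on {1, ..., 181} uses each colour once, avoiding any monochromatic pair, so W(181, 2) > 181. For {1, ..., 182}, pigeonhole forces two integers of the same colour, which form a monochromatic 2-AP. Hence W(181, 2) = 182.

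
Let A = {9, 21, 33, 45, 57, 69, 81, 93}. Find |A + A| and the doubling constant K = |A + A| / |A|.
K = |A + A| / |A| = 15/8

Enumerate A + A = {a + b : a, b ∈ A}. With |A| = 8, there are |A|^2 = 64 ordered sum pairs; collecting distinct values, A + A = {18, 30, 42, 54, 66, 78, 90, 102, 114, 126, 138, 150, 162, 174, 186}, so |A + A| = 15. Thus K = 15/8. Here |A + A| = 2|A| − 1 = 15, the minimum possible — so K = 15/8 is minimal, which holds iff A is an arithmetic progression.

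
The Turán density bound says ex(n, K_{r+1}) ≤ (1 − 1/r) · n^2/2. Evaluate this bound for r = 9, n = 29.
Turán density bound = (8/9) · 29^2/2 = 3364/9 ≈ 373.7778

Turán's theorem: ex(n, K_{r+1}) is achieved by the complete r-partite Turán graph T(n, r) with parts as balanced as possible, and is at most (1 − 1/r) · n^2/2. For r = 9, n = 29: the density bound is (8/9) · 841/2 = 3364/9 ≈ 373.7778. The integer-valued extremum is e(T(29, 9)) = 373, which is strictly less than the density bound 3364/9 since 9 ∤ 29 (the parts of T(29, 9) cannot all be equal).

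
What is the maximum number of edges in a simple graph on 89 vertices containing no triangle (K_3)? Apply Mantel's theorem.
ex(89, K_3) = ⌊89^2/4⌋ = 1980

Mantel (1907): a triangle-free graph on n vertices has at most ⌊n^2/4⌋ edges, with equality for the complete bipartite graph K_{⌊n/2⌋, ⌈n/2⌉}. For n = 89: ⌊89^2/4⌋ = ⌊7921/4⌋ = 1980. The extremal graph is K_{44, 45}, which has 44·45 = 1980 edges.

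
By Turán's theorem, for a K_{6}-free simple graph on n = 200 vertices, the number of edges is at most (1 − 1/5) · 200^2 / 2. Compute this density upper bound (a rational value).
Turán density bound = (4/5) · 200^2/2 = 16000

Turán's theorem: ex(n, K_{r+1}) is achieved by the complete r-partite Turán graph T(n, r) with parts as balanced as possible, and is at most (1 − 1/r) · n^2/2. For r = 5, n = 200: the density bound is (4/5) · 40000/2 = 16000. Since 5 ∣ 200, the Turán graph T(200, 5) has parts of equal size 40, and its edge count e(T(200, 5)) = 16000 attains the density bound exactly.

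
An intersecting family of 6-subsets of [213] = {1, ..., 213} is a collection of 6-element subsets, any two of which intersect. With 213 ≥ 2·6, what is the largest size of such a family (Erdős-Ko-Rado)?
max |F| = C(212, 5) = 3403031632

Erdős-Ko-Rado (1961): when n ≥ 2k, max |F| = C(n−1, k−1). The bound is attained by the star {A : i ∈ A} for any fixed i ∈ [n]. Here C(213−1, 6−1) = C(212, 5) = 3403031632.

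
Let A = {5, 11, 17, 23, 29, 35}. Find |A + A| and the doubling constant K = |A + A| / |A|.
K = |A + A| / |A| = 11/6

Enumerate A + A = {a + b : a, b ∈ A}. With |A| = 6, there are |A|^2 = 36 ordered sum pairs; collecting distinct values, A + A = {10, 16, 22, 28, 34, 40, 46, 52, 58, 64, 70}, so |A + A| = 11. Thus K = 11/6. Here |A + A| = 2|A| − 1 = 11, the minimum possible — so K = 11/6 is minimal, which holds iff A is an arithmetic progression.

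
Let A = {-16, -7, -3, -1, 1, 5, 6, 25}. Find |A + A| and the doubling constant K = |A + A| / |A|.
K = |A + A| / |A| = 31/8

Enumerate A + A = {a + b : a, b ∈ A}. With |A| = 8, there are |A|^2 = 64 ordered sum pairs; collecting distinct values, A + A = {-32, -23, -19, -17, -15, -14, -11, -10, -8, -6, -4, -2, -1, 0, 2, 3, 4, 5, 6, 7, 9, 10, 11, 12, 18, 22, 24, 26, 30, 31, 50}, so |A + A| = 31. Thus K = 31/8. For comparison, the minimum possible |A + A| over all 8-element sets is 2·8 − 1 = 15 (so min K = 15/8), attained only by arithmetic progressions.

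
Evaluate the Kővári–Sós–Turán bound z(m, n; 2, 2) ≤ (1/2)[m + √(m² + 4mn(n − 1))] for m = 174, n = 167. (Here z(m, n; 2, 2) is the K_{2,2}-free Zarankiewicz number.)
z(174, 167; 2, 2) ≤ (1/2)[174 + √(174² + 4·174·167·166)] = (1/2)[174 + √19324788] = 2284.9984

Kővári–Sós–Turán: let r_1, ..., r_174 be the row sums and z = Σ r_i the total number of 1s. Each pair of columns can share at most one row with both entries 1 (else a 2×2 all-ones block appears), so Σ_i C(r_i, 2) ≤ C(167, 2) = 13861. By convexity Σ_i C(r_i, 2) ≥ 174·C(z/174, 2) = z(z − 174)/(2·174), giving z² − 174z − 174·167·166 ≤ 0 and hence z ≤ (1/2)[174 + √(30276 + 4·4823628)] = (1/2)[174 + √19324788] ≈ (1/2)(174 + 4395.9968) = 2284.9984.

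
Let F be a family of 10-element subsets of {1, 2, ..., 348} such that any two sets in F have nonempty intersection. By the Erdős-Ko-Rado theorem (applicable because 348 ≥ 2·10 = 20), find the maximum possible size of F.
max |F| = C(347, 9) = 181039482152951345

The Erdős-Ko-Rado theorem states: for n ≥ 2k, an intersecting family of k-subsets of an n-element set has size at most C(n − 1, k − 1), with equality for 'star' families {A ⊆ [n] : |A| = k, i ∈ A} (fix an element i). For n = 348, k = 10: C(347, 9) = 181039482152951345.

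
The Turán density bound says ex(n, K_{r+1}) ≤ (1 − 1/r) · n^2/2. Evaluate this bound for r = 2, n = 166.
Turán density bound = (1/2) · 166^2/2 = 6889

Turán's theorem: ex(n, K_{r+1}) is achieved by the complete r-partite Turán graph T(n, r) with parts as balanced as possible, and is at most (1 − 1/r) · n^2/2. For r = 2, n = 166: the density bound is (1/2) · 27556/2 = 6889. Since 2 ∣ 166, the Turán graph T(166, 2) has parts of equal size 83, and its edge count e(T(166, 2)) = 6889 attains the density bound exactly.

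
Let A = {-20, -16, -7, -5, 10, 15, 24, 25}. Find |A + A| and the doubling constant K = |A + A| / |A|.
K = |A + A| / |A| = 32/8 = 4

Enumerate A + A = {a + b : a, b ∈ A}. With |A| = 8, there are |A|^2 = 64 ordered sum pairs; collecting distinct values, A + A = {-40, -36, -32, -27, -25, -23, -21, -14, -12, -10, -6, -5, -1, 3, 4, 5, 8, 9, 10, 17, 18, 19, 20, 25, 30, 34, 35, 39, 40, 48, 49, 50}, so |A + A| = 32. Thus K = 32/8 = 4. For comparison, the minimum possible |A + A| over all 8-element sets is 2·8 − 1 = 15 (so min K = 15/8), attained only by arithmetic progressions.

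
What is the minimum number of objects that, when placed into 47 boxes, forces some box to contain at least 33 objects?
n = (33 − 1)·47 + 1 = 1505

By the generalised pigeonhole principle, to guarantee some box contains ≥ r objects we need more than (r − 1) · k objects total. Threshold: n = (r − 1) · k + 1. With r = 33 and k = 47: n = 32 · 47 + 1 = 1504 + 1 = 1505. For n = 1504 = 32 · 47, we can put exactly 32 objects in every box, avoiding 33 in any single one — so 1505 is tight.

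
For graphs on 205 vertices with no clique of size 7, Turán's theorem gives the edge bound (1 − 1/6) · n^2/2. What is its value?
Turán density bound = (5/6) · 205^2/2 = 210125/12 ≈ 17510.4167

Turán's theorem: ex(n, K_{r+1}) is achieved by the complete r-partite Turán graph T(n, r) with parts as balanced as possible, and is at most (1 − 1/r) · n^2/2. For r = 6, n = 205: the density bound is (5/6) · 42025/2 = 210125/12 ≈ 17510.4167. The integer-valued extremum is e(T(205, 6)) = 17510, which is strictly less than the density bound 210125/12 since 6 ∤ 205 (the parts of T(205, 6) cannot all be equal).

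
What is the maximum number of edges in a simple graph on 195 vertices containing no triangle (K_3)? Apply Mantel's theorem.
ex(195, K_3) = ⌊195^2/4⌋ = 9506

Mantel (1907): a triangle-free graph on n vertices has at most ⌊n^2/4⌋ edges, with equality for the complete bipartite graph K_{⌊n/2⌋, ⌈n/2⌉}. For n = 195: ⌊195^2/4⌋ = ⌊38025/4⌋ = 9506. The extremal graph is K_{97, 98}, which has 97·98 = 9506 edges.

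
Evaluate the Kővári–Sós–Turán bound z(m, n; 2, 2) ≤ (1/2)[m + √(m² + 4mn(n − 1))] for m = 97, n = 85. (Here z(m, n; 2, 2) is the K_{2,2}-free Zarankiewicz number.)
z(97, 85; 2, 2) ≤ (1/2)[97 + √(97² + 4·97·85·84)] = (1/2)[97 + √2779729] = 882.126

Kővári–Sós–Turán: let r_1, ..., r_97 be the row sums and z = Σ r_i the total number of 1s. Each pair of columns can share at most one row with both entries 1 (else a 2×2 all-ones block appears), so Σ_i C(r_i, 2) ≤ C(85, 2) = 3570. By convexity Σ_i C(r_i, 2) ≥ 97·C(z/97, 2) = z(z − 97)/(2·97), giving z² − 97z − 97·85·84 ≤ 0 and hence z ≤ (1/2)[97 + √(9409 + 4·692580)] = (1/2)[97 + √2779729] ≈ (1/2)(97 + 1667.2519) = 882.126.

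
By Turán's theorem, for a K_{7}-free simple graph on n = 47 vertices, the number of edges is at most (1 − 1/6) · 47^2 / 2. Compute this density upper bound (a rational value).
Turán density bound = (5/6) · 47^2/2 = 11045/12 ≈ 920.4167

Turán's theorem: ex(n, K_{r+1}) is achieved by the complete r-partite Turán graph T(n, r) with parts as balanced as possible, and is at most (1 − 1/r) · n^2/2. For r = 6, n = 47: the density bound is (5/6) · 2209/2 = 11045/12 ≈ 920.4167. The integer-valued extremum is e(T(47, 6)) = 920, which is strictly less than the density bound 11045/12 since 6 ∤ 47 (the parts of T(47, 6) cannot all be equal).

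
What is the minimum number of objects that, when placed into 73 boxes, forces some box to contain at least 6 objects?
n = (6 − 1)·73 + 1 = 366

By the generalised pigeonhole principle, to guarantee some box contains ≥ r objects we need more than (r − 1) · k objects total. Threshold: n = (r − 1) · k + 1. With r = 6 and k = 73: n = 5 · 73 + 1 = 365 + 1 = 366. For n = 365 = 5 · 73, we can put exactly 5 objects in every box, avoiding 6 in any single one — so 366 is tight.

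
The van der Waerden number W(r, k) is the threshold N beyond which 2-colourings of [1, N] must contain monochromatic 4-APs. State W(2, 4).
W(2, 4) = 35

This is a classical value, W(2, 4) = 35, established by combining an explicit 2-colouring of {1, ..., 34} with no monochromatic 4-AP (giving the lower bound W(2, 4) > 34) and a finite case analysis / exhaustive computer search showing every 2-colouring of {1, ..., 35} has such an AP.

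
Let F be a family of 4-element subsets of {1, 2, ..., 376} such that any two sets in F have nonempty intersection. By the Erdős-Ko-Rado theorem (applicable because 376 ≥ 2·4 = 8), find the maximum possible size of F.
max |F| = C(375, 3) = 8718875

Erdős-Ko-Rado (1961): when n ≥ 2k, max |F| = C(n−1, k−1). The bound is attained by the star {A : i ∈ A} for any fixed i ∈ [n]. Here C(376−1, 4−1) = C(375, 3) = 8718875.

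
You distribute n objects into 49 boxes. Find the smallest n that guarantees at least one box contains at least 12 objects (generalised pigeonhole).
n = (12 − 1)·49 + 1 = 540

By the generalised pigeonhole principle, to guarantee some box contains ≥ r objects we need more than (r − 1) · k objects total. Threshold: n = (r − 1) · k + 1. With r = 12 and k = 49: n = 11 · 49 + 1 = 539 + 1 = 540. For n = 539 = 11 · 49, we can put exactly 11 objects in every box, avoiding 12 in any single one — so 540 is tight.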